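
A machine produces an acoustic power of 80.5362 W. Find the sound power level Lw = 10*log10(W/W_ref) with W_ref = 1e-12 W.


W / W_ref = 80.5362 / 1e-12 = 8.05362e+13
Lw = 10 * log10(8.05362e+13) = 139.06 dB


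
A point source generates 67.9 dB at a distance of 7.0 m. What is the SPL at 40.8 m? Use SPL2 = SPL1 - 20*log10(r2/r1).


r2/r1 = 40.8/7.0 = 5.82857
Correction = 20*log10(5.82857) = 15.3112 dB
SPL2 = 67.9 - 15.3112 = 52.589 dB


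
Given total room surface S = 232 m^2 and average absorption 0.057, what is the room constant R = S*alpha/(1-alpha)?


R = 232 * 0.057 / (1 - 0.057) = 14.023 m^2


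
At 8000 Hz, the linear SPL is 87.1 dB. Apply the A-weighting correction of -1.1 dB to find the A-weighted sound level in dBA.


A-weighting table: 8000 Hz -> -1.1 dB correction
SPL_A = SPL + correction = 87.1 + (-1.1) = 86 dBA


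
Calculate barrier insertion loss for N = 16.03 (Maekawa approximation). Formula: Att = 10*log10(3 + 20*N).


3 + 20*N = 3 + 20*16.03 = 323.6
Att = 10*log10(323.6) = 25.1 dB


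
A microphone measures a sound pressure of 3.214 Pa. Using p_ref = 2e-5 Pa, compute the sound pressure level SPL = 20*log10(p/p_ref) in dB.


p / p_ref = 3.214 / 2e-5 = 160700
SPL = 20 * log10(160700) = 104.12 dB


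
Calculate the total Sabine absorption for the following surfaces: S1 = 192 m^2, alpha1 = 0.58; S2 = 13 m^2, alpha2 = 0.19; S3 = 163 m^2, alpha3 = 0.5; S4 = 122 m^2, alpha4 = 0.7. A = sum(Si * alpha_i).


192 * 0.58 = 111.36
13 * 0.19 = 2.47
163 * 0.5 = 81.5
122 * 0.7 = 85.4
A_total = 111.36 + 2.47 + 81.5 + 85.4 = 280.73 m^2


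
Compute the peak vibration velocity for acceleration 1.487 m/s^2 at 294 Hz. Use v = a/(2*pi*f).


omega = 2*pi*f = 2*pi*294 = 1847.26 rad/s
v = a / omega = 1.487 / 1847.26 = 0.00080498 m/s


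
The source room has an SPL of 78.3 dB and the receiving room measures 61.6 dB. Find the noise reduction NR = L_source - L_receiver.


NR = L_source - L_receiver (difference between source and receiving room levels)
NR = 78.3 - 61.6 = 16.7 dB


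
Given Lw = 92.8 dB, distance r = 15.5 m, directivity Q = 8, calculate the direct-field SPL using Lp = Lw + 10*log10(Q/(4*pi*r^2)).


4*pi*r^2 = 4*pi*15.5^2 = 3019.07 m^2
Q / (4*pi*r^2) = 8 / 3019.07 = 0.00264982
Lp = 92.8 + 10*log10(0.00264982) = 67.032 dB


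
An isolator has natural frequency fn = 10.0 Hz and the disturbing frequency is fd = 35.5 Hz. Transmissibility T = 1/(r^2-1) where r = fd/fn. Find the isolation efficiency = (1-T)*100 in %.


r = 35.5 / 10.0 = 3.55
r^2 - 1 = 3.55^2 - 1 = 11.6025
T = 1/11.6025 = 0.0861883
Efficiency = (1 - 0.0861883)*100 = 91.381 %


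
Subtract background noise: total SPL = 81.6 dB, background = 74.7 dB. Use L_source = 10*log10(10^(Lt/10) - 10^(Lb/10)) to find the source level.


10^(81.6/10) = 1.44544e+08
10^(74.7/10) = 2.95121e+07
Difference = 1.44544e+08 - 2.95121e+07 = 1.15032e+08
L_source = 10*log10(1.15032e+08) = 80.608 dB


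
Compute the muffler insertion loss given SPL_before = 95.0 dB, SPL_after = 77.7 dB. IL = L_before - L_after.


Insertion loss = SPL without muffler - SPL with muffler
IL = 95.0 - 77.7 = 17.3 dB


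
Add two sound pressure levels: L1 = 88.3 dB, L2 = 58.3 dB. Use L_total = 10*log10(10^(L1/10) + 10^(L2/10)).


10^(88.3/10) = 6.76083e+08
10^(58.3/10) = 676083
Sum = 6.76083e+08 + 676083 = 6.76759e+08
L_total = 10*log10(6.76759e+08) = 88.304 dB


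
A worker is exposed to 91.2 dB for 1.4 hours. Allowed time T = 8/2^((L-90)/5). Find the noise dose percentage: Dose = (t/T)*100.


T_allowed = 8 / 2^((91.2 - 90)/5) = 6.77396 hr
Dose = 1.4 / 6.77396 * 100 = 20.667 %


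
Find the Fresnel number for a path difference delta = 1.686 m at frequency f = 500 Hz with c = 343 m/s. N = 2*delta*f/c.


N = 2*delta*f/c = 2*delta/lambda, where lambda = c/f
lambda = 343 / 500 = 0.686 m
N = 2 * 1.686 / 0.686 = 4.9155


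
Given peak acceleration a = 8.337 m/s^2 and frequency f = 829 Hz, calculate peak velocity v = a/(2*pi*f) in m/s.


omega = 2*pi*f = 2*pi*829 = 5208.76 rad/s
v = a / omega = 8.337 / 5208.76 = 0.0016006 m/s


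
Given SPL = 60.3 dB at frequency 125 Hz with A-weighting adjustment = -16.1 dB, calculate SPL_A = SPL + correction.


A-weighting table: 125 Hz -> -16.1 dB correction
SPL_A = SPL + correction = 60.3 + (-16.1) = 44.2 dBA


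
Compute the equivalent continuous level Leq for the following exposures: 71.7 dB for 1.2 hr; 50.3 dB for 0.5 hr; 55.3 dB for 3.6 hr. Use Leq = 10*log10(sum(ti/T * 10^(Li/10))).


T_total = 1.2 + 0.5 + 3.6 = 5.3 hr
(1.2/5.3) * 10^(71.7/10) = 3.34892e+06
(0.5/5.3) * 10^(50.3/10) = 10108.7
(3.6/5.3) * 10^(55.3/10) = 230158
Sum = 3.34892e+06 + 10108.7 + 230158 = 3.58919e+06
Leq = 10*log10(3.58919e+06) = 65.55 dB


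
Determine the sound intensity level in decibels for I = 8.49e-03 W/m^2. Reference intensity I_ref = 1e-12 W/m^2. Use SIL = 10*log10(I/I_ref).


I / I_ref = 8.49e-03 / 1e-12 = 8.49e+09
SIL = 10 * log10(8.49e+09) = 99.289 dB


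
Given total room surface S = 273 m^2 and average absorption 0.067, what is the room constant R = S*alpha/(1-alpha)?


R = 273 * 0.067 / (1 - 0.067) = 19.605 m^2


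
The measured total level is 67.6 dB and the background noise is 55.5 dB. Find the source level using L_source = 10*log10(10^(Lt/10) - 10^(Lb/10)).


10^(67.6/10) = 5.7544e+06
10^(55.5/10) = 354813
Difference = 5.7544e+06 - 354813 = 5.39959e+06
L_source = 10*log10(5.39959e+06) = 67.324 dB


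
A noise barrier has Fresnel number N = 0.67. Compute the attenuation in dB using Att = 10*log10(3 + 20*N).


3 + 20*N = 3 + 20*0.67 = 16.4
Att = 10*log10(16.4) = 12.148 dB


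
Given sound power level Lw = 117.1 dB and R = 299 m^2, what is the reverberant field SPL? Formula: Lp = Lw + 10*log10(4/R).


4/R = 4/299 = 0.0133779
Lp = 117.1 + 10*log10(0.0133779) = 98.364 dB


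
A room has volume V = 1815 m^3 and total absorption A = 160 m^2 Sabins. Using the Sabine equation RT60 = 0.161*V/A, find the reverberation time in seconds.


RT60 = 0.161 * 1815 / 160 = 1.8263 s


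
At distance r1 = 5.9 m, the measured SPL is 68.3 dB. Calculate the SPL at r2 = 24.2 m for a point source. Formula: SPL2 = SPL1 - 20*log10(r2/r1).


r2/r1 = 24.2/5.9 = 4.10169
Correction = 20*log10(4.10169) = 12.2593 dB
SPL2 = 68.3 - 12.2593 = 56.041 dB


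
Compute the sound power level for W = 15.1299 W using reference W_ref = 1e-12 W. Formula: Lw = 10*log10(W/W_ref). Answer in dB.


W / W_ref = 15.1299 / 1e-12 = 1.51299e+13
Lw = 10 * log10(1.51299e+13) = 131.8 dB


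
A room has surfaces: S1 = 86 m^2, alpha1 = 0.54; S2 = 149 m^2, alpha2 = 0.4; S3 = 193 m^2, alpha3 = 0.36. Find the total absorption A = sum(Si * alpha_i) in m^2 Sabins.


86 * 0.54 = 46.44
149 * 0.4 = 59.6
193 * 0.36 = 69.48
A_total = 46.44 + 59.6 + 69.48 = 175.52 m^2


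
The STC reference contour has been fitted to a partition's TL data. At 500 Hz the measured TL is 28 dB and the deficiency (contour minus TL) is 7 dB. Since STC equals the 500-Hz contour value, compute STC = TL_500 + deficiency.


By ASTM E413, STC = value of the fitted reference contour at 500 Hz.
Contour value at 500 Hz = TL_500 + deficiency = 28 + 7 = 35
STC = 35


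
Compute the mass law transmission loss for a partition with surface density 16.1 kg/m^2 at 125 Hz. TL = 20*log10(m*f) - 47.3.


m * f = 16.1 * 125 = 2012.5
20*log10(2012.5) = 66.0747 dB
TL = 66.0747 - 47.3 = 18.775 dB


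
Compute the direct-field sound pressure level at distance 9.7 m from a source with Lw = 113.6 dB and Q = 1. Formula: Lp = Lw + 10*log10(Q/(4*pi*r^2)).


4*pi*r^2 = 4*pi*9.7^2 = 1182.37 m^2
Q / (4*pi*r^2) = 1 / 1182.37 = 0.000845759
Lp = 113.6 + 10*log10(0.000845759) = 82.872 dB


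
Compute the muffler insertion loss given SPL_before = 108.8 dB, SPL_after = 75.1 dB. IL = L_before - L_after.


Insertion loss = SPL without muffler - SPL with muffler
IL = 108.8 - 75.1 = 33.7 dB


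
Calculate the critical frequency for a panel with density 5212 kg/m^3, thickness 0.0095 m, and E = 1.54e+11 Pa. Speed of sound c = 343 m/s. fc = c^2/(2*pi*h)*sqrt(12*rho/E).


12*rho/E = 12*5212/1.54e+11 = 4.0613e-07
sqrt(12*rho/E) = sqrt(4.0613e-07) = 0.000637283
c^2/(2*pi*h) = 343^2/(2*pi*0.0095) = 1.97099e+06
fc = 1.97099e+06 * 0.000637283 = 1256.1 Hz


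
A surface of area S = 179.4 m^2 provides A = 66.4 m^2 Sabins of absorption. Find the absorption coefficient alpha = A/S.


Absorption coefficient = absorbed power / incident power
alpha = A / S = 66.4 / 179.4 = 0.37012


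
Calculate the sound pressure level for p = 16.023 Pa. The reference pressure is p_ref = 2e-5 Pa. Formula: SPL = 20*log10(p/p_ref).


p / p_ref = 16.023 / 2e-5 = 801150
SPL = 20 * log10(801150) = 118.07 dB


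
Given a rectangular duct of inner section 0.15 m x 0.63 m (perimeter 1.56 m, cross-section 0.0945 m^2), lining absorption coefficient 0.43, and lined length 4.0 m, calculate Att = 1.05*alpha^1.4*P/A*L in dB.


alpha^1.4 = 0.43^1.4 = 0.3068
Attenuation rate = 1.05 * alpha^1.4 * P / A
= 1.05 * 0.3068 * 1.56 / 0.0945 = 5.31787 dB/m
Total Att = 5.31787 * 4.0 = 21.271 dB


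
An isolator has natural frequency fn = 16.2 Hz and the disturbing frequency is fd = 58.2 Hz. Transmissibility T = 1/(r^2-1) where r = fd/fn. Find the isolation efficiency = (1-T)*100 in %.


r = 58.2 / 16.2 = 3.59259
r^2 - 1 = 3.59259^2 - 1 = 11.9067
T = 1/11.9067 = 0.0839863
Efficiency = (1 - 0.0839863)*100 = 91.601 %


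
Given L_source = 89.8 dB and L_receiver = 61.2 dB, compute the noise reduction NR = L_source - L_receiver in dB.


NR = L_source - L_receiver (difference between source and receiving room levels)
NR = 89.8 - 61.2 = 28.6 dB


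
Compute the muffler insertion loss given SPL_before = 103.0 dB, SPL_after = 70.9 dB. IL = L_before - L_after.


Insertion loss = SPL without muffler - SPL with muffler
IL = 103.0 - 70.9 = 32.1 dB


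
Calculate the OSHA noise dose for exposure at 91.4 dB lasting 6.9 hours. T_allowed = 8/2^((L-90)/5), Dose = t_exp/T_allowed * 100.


T_allowed = 8 / 2^((91.4 - 90)/5) = 6.58873 hr
Dose = 6.9 / 6.58873 * 100 = 104.72 %


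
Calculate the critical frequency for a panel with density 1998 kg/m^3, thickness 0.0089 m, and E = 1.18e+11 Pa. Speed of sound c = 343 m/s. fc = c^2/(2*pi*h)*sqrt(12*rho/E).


12*rho/E = 12*1998/1.18e+11 = 2.03186e-07
sqrt(12*rho/E) = sqrt(2.03186e-07) = 0.000450762
c^2/(2*pi*h) = 343^2/(2*pi*0.0089) = 2.10387e+06
fc = 2.10387e+06 * 0.000450762 = 948.34 Hz


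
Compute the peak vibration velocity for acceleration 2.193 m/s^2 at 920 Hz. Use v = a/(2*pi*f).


omega = 2*pi*f = 2*pi*920 = 5780.53 rad/s
v = a / omega = 2.193 / 5780.53 = 0.00037938 m/s


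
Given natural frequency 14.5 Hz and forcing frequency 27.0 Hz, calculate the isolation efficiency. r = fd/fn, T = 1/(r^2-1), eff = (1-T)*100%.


r = 27.0 / 14.5 = 1.86207
r^2 - 1 = 1.86207^2 - 1 = 2.4673
T = 1/2.4673 = 0.405301
Efficiency = (1 - 0.405301)*100 = 59.47 %


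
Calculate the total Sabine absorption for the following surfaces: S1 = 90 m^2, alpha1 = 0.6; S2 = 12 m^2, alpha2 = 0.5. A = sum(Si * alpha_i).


90 * 0.6 = 54
12 * 0.5 = 6
A_total = 54 + 6 = 60 m^2


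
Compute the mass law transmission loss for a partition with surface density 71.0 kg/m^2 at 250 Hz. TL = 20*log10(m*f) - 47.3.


m * f = 71.0 * 250 = 17750
20*log10(17750) = 84.984 dB
TL = 84.984 - 47.3 = 37.684 dB


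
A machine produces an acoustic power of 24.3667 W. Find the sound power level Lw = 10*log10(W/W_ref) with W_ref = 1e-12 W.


W / W_ref = 24.3667 / 1e-12 = 2.43667e+13
Lw = 10 * log10(2.43667e+13) = 133.87 dB


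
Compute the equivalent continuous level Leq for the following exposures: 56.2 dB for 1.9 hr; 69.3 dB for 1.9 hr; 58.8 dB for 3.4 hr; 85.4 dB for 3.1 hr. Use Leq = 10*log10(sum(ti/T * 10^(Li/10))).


T_total = 1.9 + 1.9 + 3.4 + 3.1 = 10.3 hr
(1.9/10.3) * 10^(56.2/10) = 76898.2
(1.9/10.3) * 10^(69.3/10) = 1.57006e+06
(3.4/10.3) * 10^(58.8/10) = 250404
(3.1/10.3) * 10^(85.4/10) = 1.04358e+08
Sum = 76898.2 + 1.57006e+06 + 250404 + 1.04358e+08 = 1.06255e+08
Leq = 10*log10(1.06255e+08) = 80.263 dB


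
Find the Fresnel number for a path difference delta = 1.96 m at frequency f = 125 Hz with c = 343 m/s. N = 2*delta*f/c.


N = 2*delta*f/c = 2*delta/lambda, where lambda = c/f
lambda = 343 / 125 = 2.744 m
N = 2 * 1.96 / 2.744 = 1.4286


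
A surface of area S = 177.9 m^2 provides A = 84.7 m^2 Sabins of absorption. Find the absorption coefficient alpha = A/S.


Absorption coefficient = absorbed power / incident power
alpha = A / S = 84.7 / 177.9 = 0.47611


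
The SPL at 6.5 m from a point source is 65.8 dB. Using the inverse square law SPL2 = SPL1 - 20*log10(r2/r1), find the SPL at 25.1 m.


r2/r1 = 25.1/6.5 = 3.86154
Correction = 20*log10(3.86154) = 11.7352 dB
SPL2 = 65.8 - 11.7352 = 54.065 dB


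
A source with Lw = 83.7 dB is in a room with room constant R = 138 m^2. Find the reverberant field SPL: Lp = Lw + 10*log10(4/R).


4/R = 4/138 = 0.0289855
Lp = 83.7 + 10*log10(0.0289855) = 68.322 dB


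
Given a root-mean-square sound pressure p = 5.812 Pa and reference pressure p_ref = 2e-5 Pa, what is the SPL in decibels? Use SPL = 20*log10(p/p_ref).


p / p_ref = 5.812 / 2e-5 = 290600
SPL = 20 * log10(290600) = 109.27 dB


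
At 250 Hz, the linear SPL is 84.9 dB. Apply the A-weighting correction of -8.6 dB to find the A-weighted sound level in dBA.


A-weighting table: 250 Hz -> -8.6 dB correction
SPL_A = SPL + correction = 84.9 + (-8.6) = 76.3 dBA


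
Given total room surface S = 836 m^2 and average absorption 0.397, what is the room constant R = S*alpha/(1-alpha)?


R = 836 * 0.397 / (1 - 0.397) = 550.4 m^2


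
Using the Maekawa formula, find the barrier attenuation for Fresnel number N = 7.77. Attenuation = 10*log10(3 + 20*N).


3 + 20*N = 3 + 20*7.77 = 158.4
Att = 10*log10(158.4) = 21.998 dB


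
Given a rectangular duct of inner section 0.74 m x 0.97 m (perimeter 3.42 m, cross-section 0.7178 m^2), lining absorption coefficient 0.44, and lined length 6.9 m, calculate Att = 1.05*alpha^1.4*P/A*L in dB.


alpha^1.4 = 0.44^1.4 = 0.316835
Attenuation rate = 1.05 * alpha^1.4 * P / A
= 1.05 * 0.316835 * 3.42 / 0.7178 = 1.58506 dB/m
Total Att = 1.58506 * 6.9 = 10.937 dB


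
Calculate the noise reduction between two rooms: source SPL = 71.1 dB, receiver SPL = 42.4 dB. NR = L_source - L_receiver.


NR = L_source - L_receiver (difference between source and receiving room levels)
NR = 71.1 - 42.4 = 28.7 dB


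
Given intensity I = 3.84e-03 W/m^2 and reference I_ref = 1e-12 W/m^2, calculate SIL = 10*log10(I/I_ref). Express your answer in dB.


I / I_ref = 3.84e-03 / 1e-12 = 3.84e+09
SIL = 10 * log10(3.84e+09) = 95.843 dB


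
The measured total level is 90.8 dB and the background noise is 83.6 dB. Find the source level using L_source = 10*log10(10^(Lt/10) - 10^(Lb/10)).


10^(90.8/10) = 1.20226e+09
10^(83.6/10) = 2.29087e+08
Difference = 1.20226e+09 - 2.29087e+08 = 9.73173e+08
L_source = 10*log10(9.73173e+08) = 89.882 dB


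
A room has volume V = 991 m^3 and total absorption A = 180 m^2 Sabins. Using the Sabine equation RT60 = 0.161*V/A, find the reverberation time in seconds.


RT60 = 0.161 * 991 / 180 = 0.88639 s


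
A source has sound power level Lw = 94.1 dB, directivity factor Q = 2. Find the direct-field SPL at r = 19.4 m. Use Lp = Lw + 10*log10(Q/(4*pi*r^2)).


4*pi*r^2 = 4*pi*19.4^2 = 4729.48 m^2
Q / (4*pi*r^2) = 2 / 4729.48 = 0.000422879
Lp = 94.1 + 10*log10(0.000422879) = 60.362 dB


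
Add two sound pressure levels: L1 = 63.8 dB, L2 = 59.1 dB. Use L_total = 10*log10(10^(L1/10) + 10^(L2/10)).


10^(63.8/10) = 2.39883e+06
10^(59.1/10) = 812831
Sum = 2.39883e+06 + 812831 = 3.21166e+06
L_total = 10*log10(3.21166e+06) = 65.067 dB


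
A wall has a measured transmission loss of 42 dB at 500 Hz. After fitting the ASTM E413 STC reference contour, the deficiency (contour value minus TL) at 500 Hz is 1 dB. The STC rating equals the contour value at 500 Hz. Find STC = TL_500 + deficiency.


By ASTM E413, STC = value of the fitted reference contour at 500 Hz.
Contour value at 500 Hz = TL_500 + deficiency = 42 + 1 = 43
STC = 43


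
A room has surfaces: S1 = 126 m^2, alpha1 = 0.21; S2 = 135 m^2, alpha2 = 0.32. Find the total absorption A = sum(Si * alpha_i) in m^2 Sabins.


126 * 0.21 = 26.46
135 * 0.32 = 43.2
A_total = 26.46 + 43.2 = 69.66 m^2


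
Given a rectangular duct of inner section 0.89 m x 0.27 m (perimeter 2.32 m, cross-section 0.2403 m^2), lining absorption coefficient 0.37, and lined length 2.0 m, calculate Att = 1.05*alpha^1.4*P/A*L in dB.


alpha^1.4 = 0.37^1.4 = 0.248589
Attenuation rate = 1.05 * alpha^1.4 * P / A
= 1.05 * 0.248589 * 2.32 / 0.2403 = 2.52003 dB/m
Total Att = 2.52003 * 2.0 = 5.0401 dB


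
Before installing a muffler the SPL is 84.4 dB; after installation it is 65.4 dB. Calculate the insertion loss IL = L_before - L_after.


Insertion loss = SPL without muffler - SPL with muffler
IL = 84.4 - 65.4 = 19 dB


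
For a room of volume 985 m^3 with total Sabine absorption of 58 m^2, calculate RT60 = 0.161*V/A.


RT60 = 0.161 * 985 / 58 = 2.7342 s


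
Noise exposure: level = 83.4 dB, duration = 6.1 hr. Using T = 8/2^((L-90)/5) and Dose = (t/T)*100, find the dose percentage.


T_allowed = 8 / 2^((83.4 - 90)/5) = 19.9733 hr
Dose = 6.1 / 19.9733 * 100 = 30.541 %


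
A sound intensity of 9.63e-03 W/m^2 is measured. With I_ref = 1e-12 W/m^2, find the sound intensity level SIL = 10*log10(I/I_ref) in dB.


I / I_ref = 9.63e-03 / 1e-12 = 9.63e+09
SIL = 10 * log10(9.63e+09) = 99.836 dB


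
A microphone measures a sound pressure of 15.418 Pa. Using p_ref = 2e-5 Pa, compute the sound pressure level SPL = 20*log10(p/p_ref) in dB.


p / p_ref = 15.418 / 2e-5 = 770900
SPL = 20 * log10(770900) = 117.74 dB


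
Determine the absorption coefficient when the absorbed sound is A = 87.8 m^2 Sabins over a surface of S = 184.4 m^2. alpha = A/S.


Absorption coefficient = absorbed power / incident power
alpha = A / S = 87.8 / 184.4 = 0.47614


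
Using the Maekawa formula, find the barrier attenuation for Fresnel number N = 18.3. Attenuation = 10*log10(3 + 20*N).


3 + 20*N = 3 + 20*18.3 = 369
Att = 10*log10(369) = 25.67 dB


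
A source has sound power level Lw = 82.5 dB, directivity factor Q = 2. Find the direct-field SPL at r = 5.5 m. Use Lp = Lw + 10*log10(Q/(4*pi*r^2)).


4*pi*r^2 = 4*pi*5.5^2 = 380.133 m^2
Q / (4*pi*r^2) = 2 / 380.133 = 0.00526132
Lp = 82.5 + 10*log10(0.00526132) = 59.711 dB


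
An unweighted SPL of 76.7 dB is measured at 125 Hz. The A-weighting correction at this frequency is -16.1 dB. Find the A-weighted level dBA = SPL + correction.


A-weighting table: 125 Hz -> -16.1 dB correction
SPL_A = SPL + correction = 76.7 + (-16.1) = 60.6 dBA


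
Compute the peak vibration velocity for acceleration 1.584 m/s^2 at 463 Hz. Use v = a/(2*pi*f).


omega = 2*pi*f = 2*pi*463 = 2909.11 rad/s
v = a / omega = 1.584 / 2909.11 = 0.0005445 m/s


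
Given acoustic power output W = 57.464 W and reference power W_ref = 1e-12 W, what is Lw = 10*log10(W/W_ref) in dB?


W / W_ref = 57.464 / 1e-12 = 5.7464e+13
Lw = 10 * log10(5.7464e+13) = 137.59 dB


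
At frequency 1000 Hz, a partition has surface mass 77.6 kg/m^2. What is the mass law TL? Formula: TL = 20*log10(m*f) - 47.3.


m * f = 77.6 * 1000 = 77600
20*log10(77600) = 97.7972 dB
TL = 97.7972 - 47.3 = 50.497 dB


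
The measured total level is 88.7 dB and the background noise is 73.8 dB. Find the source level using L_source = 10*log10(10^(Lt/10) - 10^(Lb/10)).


10^(88.7/10) = 7.4131e+08
10^(73.8/10) = 2.39883e+07
Difference = 7.4131e+08 - 2.39883e+07 = 7.17322e+08
L_source = 10*log10(7.17322e+08) = 88.557 dB


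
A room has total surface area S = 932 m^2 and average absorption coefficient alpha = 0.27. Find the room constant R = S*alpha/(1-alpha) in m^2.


R = 932 * 0.27 / (1 - 0.27) = 344.71 m^2


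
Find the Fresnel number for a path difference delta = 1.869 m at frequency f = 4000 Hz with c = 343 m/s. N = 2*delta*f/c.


N = 2*delta*f/c = 2*delta/lambda, where lambda = c/f
lambda = 343 / 4000 = 0.08575 m
N = 2 * 1.869 / 0.08575 = 43.592


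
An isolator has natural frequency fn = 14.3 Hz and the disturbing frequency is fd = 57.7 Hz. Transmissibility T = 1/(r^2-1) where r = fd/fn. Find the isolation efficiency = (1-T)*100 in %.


r = 57.7 / 14.3 = 4.03497
r^2 - 1 = 4.03497^2 - 1 = 15.281
T = 1/15.281 = 0.0654407
Efficiency = (1 - 0.0654407)*100 = 93.456 %


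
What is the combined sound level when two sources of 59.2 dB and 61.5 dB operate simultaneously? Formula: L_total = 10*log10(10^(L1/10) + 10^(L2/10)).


10^(59.2/10) = 831764
10^(61.5/10) = 1.41254e+06
Sum = 831764 + 1.41254e+06 = 2.2443e+06
L_total = 10*log10(2.2443e+06) = 63.511 dB


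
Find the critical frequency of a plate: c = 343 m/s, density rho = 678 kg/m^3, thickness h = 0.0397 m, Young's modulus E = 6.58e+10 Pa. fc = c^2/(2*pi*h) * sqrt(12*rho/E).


12*rho/E = 12*678/6.58e+10 = 1.23647e-07
sqrt(12*rho/E) = sqrt(1.23647e-07) = 0.000351635
c^2/(2*pi*h) = 343^2/(2*pi*0.0397) = 471648
fc = 471648 * 0.000351635 = 165.85 Hz


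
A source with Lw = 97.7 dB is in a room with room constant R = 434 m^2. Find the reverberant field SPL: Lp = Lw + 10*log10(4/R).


4/R = 4/434 = 0.00921659
Lp = 97.7 + 10*log10(0.00921659) = 77.346 dB


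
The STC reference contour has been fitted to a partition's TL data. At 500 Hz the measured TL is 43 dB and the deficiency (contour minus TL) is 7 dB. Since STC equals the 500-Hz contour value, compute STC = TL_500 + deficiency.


By ASTM E413, STC = value of the fitted reference contour at 500 Hz.
Contour value at 500 Hz = TL_500 + deficiency = 43 + 7 = 50
STC = 50


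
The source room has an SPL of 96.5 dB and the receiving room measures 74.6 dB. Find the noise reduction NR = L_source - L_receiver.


NR = L_source - L_receiver (difference between source and receiving room levels)
NR = 96.5 - 74.6 = 21.9 dB


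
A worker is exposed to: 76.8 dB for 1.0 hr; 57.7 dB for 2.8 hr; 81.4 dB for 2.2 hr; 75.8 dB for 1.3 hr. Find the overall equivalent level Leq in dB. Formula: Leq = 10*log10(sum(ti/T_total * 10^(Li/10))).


T_total = 1.0 + 2.8 + 2.2 + 1.3 = 7.3 hr
(1.0/7.3) * 10^(76.8/10) = 6.55658e+06
(2.8/7.3) * 10^(57.7/10) = 225858
(2.2/7.3) * 10^(81.4/10) = 4.16006e+07
(1.3/7.3) * 10^(75.8/10) = 6.7705e+06
Sum = 6.55658e+06 + 225858 + 4.16006e+07 + 6.7705e+06 = 5.51535e+07
Leq = 10*log10(5.51535e+07) = 77.416 dB


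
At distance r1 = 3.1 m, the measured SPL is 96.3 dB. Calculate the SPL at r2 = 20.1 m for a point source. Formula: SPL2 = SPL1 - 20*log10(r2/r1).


r2/r1 = 20.1/3.1 = 6.48387
Correction = 20*log10(6.48387) = 16.2367 dB
SPL2 = 96.3 - 16.2367 = 80.063 dB


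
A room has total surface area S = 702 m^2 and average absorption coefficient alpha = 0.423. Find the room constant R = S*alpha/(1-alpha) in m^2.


R = 702 * 0.423 / (1 - 0.423) = 514.64 m^2


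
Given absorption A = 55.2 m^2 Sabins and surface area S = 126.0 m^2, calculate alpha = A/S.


Absorption coefficient = absorbed power / incident power
alpha = A / S = 55.2 / 126.0 = 0.4381


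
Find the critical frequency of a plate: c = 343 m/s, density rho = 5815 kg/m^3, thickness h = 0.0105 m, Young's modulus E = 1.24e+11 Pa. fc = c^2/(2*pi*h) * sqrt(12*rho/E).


12*rho/E = 12*5815/1.24e+11 = 5.62742e-07
sqrt(12*rho/E) = sqrt(5.62742e-07) = 0.000750161
c^2/(2*pi*h) = 343^2/(2*pi*0.0105) = 1.78328e+06
fc = 1.78328e+06 * 0.000750161 = 1337.7 Hz


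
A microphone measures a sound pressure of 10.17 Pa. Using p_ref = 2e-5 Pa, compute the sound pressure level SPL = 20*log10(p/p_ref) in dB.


p / p_ref = 10.17 / 2e-5 = 508500
SPL = 20 * log10(508500) = 114.13 dB


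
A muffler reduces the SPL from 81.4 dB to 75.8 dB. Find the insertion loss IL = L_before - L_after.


Insertion loss = SPL without muffler - SPL with muffler
IL = 81.4 - 75.8 = 5.6 dB


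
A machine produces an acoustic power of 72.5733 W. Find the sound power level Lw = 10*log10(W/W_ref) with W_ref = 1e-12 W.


W / W_ref = 72.5733 / 1e-12 = 7.25733e+13
Lw = 10 * log10(7.25733e+13) = 138.61 dB


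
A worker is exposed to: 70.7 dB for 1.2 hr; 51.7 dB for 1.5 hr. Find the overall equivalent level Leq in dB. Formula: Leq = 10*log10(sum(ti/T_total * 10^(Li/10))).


T_total = 1.2 + 1.5 = 2.7 hr
(1.2/2.7) * 10^(70.7/10) = 5.22177e+06
(1.5/2.7) * 10^(51.7/10) = 82172.7
Sum = 5.22177e+06 + 82172.7 = 5.30394e+06
Leq = 10*log10(5.30394e+06) = 67.246 dB


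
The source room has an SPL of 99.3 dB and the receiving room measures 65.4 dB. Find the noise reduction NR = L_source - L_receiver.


NR = L_source - L_receiver (difference between source and receiving room levels)
NR = 99.3 - 65.4 = 33.9 dB


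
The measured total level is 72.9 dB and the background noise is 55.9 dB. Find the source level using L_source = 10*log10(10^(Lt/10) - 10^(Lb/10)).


10^(72.9/10) = 1.94984e+07
10^(55.9/10) = 389045
Difference = 1.94984e+07 - 389045 = 1.91094e+07
L_source = 10*log10(1.91094e+07) = 72.812 dB


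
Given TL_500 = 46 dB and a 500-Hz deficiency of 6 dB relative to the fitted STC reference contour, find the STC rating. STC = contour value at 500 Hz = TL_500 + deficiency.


By ASTM E413, STC = value of the fitted reference contour at 500 Hz.
Contour value at 500 Hz = TL_500 + deficiency = 46 + 6 = 52
STC = 52


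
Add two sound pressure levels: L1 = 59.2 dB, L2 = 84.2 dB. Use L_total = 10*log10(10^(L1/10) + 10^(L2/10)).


10^(59.2/10) = 831764
10^(84.2/10) = 2.63027e+08
Sum = 831764 + 2.63027e+08 = 2.63859e+08
L_total = 10*log10(2.63859e+08) = 84.214 dB


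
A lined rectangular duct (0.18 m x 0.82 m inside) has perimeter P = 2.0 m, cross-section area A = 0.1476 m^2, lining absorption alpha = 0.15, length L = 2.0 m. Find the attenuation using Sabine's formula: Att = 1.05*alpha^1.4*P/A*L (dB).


alpha^1.4 = 0.15^1.4 = 0.0702308
Attenuation rate = 1.05 * alpha^1.4 * P / A
= 1.05 * 0.0702308 * 2.0 / 0.1476 = 0.999219 dB/m
Total Att = 0.999219 * 2.0 = 1.9984 dB


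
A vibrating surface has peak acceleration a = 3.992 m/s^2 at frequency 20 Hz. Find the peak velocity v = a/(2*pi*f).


omega = 2*pi*f = 2*pi*20 = 125.664 rad/s
v = a / omega = 3.992 / 125.664 = 0.031767 m/s


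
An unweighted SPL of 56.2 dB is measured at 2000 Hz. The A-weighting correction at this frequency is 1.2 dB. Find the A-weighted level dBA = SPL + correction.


A-weighting table: 2000 Hz -> 1.2 dB correction
SPL_A = SPL + correction = 56.2 + (1.2) = 57.4 dBA


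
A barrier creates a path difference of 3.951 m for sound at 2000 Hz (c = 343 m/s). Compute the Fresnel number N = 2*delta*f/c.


N = 2*delta*f/c = 2*delta/lambda, where lambda = c/f
lambda = 343 / 2000 = 0.1715 m
N = 2 * 3.951 / 0.1715 = 46.076


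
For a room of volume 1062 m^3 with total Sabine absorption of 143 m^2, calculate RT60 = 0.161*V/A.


RT60 = 0.161 * 1062 / 143 = 1.1957 s


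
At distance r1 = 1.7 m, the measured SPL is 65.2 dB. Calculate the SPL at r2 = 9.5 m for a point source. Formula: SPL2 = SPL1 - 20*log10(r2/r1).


r2/r1 = 9.5/1.7 = 5.58824
Correction = 20*log10(5.58824) = 14.9455 dB
SPL2 = 65.2 - 14.9455 = 50.255 dB


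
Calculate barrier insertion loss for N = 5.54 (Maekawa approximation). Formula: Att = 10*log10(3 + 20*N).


3 + 20*N = 3 + 20*5.54 = 113.8
Att = 10*log10(113.8) = 20.561 dB


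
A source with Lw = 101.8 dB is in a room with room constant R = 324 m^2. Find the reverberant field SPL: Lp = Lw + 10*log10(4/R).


4/R = 4/324 = 0.0123457
Lp = 101.8 + 10*log10(0.0123457) = 82.715 dB


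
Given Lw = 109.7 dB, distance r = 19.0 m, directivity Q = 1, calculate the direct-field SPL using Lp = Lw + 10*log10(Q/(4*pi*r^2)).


4*pi*r^2 = 4*pi*19.0^2 = 4536.46 m^2
Q / (4*pi*r^2) = 1 / 4536.46 = 0.000220436
Lp = 109.7 + 10*log10(0.000220436) = 73.133 dB


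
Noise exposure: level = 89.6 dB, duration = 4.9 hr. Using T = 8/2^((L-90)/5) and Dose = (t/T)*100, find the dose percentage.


T_allowed = 8 / 2^((89.6 - 90)/5) = 8.45614 hr
Dose = 4.9 / 8.45614 * 100 = 57.946 %


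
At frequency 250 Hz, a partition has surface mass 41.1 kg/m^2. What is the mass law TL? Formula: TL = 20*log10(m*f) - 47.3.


m * f = 41.1 * 250 = 10275
20*log10(10275) = 80.2356 dB
TL = 80.2356 - 47.3 = 32.936 dB


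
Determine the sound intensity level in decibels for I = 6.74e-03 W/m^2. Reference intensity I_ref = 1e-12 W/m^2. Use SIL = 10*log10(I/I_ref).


I / I_ref = 6.74e-03 / 1e-12 = 6.74e+09
SIL = 10 * log10(6.74e+09) = 98.287 dB


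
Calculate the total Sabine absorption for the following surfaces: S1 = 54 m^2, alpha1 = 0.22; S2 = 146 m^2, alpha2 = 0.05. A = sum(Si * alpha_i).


54 * 0.22 = 11.88
146 * 0.05 = 7.3
A_total = 11.88 + 7.3 = 19.18 m^2


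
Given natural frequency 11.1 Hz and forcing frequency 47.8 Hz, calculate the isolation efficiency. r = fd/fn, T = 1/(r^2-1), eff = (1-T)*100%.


r = 47.8 / 11.1 = 4.30631
r^2 - 1 = 4.30631^2 - 1 = 17.5443
T = 1/17.5443 = 0.0569986
Efficiency = (1 - 0.0569986)*100 = 94.3 %


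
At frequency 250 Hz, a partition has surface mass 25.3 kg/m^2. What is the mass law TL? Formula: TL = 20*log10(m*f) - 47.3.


m * f = 25.3 * 250 = 6325
20*log10(6325) = 76.0212 dB
TL = 76.0212 - 47.3 = 28.721 dB


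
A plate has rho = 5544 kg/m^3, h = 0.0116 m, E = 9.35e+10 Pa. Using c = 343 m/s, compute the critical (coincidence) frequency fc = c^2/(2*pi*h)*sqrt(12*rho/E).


12*rho/E = 12*5544/9.35e+10 = 7.11529e-07
sqrt(12*rho/E) = sqrt(7.11529e-07) = 0.000843522
c^2/(2*pi*h) = 343^2/(2*pi*0.0116) = 1.61417e+06
fc = 1.61417e+06 * 0.000843522 = 1361.6 Hz


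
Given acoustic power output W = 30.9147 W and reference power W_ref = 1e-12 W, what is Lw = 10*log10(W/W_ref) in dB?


W / W_ref = 30.9147 / 1e-12 = 3.09147e+13
Lw = 10 * log10(3.09147e+13) = 134.9 dB


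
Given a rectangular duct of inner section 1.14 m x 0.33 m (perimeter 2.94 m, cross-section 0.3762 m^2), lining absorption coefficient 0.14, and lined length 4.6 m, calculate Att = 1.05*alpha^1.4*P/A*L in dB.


alpha^1.4 = 0.14^1.4 = 0.0637645
Attenuation rate = 1.05 * alpha^1.4 * P / A
= 1.05 * 0.0637645 * 2.94 / 0.3762 = 0.523235 dB/m
Total Att = 0.523235 * 4.6 = 2.4069 dB


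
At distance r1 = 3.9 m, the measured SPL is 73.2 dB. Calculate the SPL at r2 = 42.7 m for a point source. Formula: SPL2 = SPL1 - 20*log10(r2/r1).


r2/r1 = 42.7/3.9 = 10.9487
Correction = 20*log10(10.9487) = 20.7873 dB
SPL2 = 73.2 - 20.7873 = 52.413 dB


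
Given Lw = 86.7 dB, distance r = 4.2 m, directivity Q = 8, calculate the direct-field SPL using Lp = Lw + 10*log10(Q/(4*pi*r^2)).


4*pi*r^2 = 4*pi*4.2^2 = 221.671 m^2
Q / (4*pi*r^2) = 8 / 221.671 = 0.0360895
Lp = 86.7 + 10*log10(0.0360895) = 72.274 dB


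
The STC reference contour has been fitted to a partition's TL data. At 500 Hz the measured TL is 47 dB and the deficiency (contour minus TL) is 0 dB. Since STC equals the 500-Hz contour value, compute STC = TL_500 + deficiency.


By ASTM E413, STC = value of the fitted reference contour at 500 Hz.
Contour value at 500 Hz = TL_500 + deficiency = 47 + 0 = 47
STC = 47


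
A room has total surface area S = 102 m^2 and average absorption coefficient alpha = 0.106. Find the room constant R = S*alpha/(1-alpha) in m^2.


R = 102 * 0.106 / (1 - 0.106) = 12.094 m^2


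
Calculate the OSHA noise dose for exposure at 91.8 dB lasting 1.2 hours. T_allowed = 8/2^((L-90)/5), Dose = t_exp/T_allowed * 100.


T_allowed = 8 / 2^((91.8 - 90)/5) = 6.23332 hr
Dose = 1.2 / 6.23332 * 100 = 19.251 %


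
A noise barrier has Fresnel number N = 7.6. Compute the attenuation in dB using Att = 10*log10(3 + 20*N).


3 + 20*N = 3 + 20*7.6 = 155
Att = 10*log10(155) = 21.903 dB


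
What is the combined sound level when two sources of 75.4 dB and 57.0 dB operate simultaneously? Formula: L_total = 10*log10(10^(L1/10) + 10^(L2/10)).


10^(75.4/10) = 3.46737e+07
10^(57.0/10) = 501187
Sum = 3.46737e+07 + 501187 = 3.51749e+07
L_total = 10*log10(3.51749e+07) = 75.462 dB


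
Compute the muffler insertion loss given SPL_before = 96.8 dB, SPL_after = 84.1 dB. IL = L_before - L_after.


Insertion loss = SPL without muffler - SPL with muffler
IL = 96.8 - 84.1 = 12.7 dB


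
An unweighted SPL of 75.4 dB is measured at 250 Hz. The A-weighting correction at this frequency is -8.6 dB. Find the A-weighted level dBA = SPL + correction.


A-weighting table: 250 Hz -> -8.6 dB correction
SPL_A = SPL + correction = 75.4 + (-8.6) = 66.8 dBA


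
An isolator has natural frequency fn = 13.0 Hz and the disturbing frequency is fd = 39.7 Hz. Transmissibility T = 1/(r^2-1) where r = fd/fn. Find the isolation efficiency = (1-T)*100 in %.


r = 39.7 / 13.0 = 3.05385
r^2 - 1 = 3.05385^2 - 1 = 8.326
T = 1/8.326 = 0.120106
Efficiency = (1 - 0.120106)*100 = 87.989 %


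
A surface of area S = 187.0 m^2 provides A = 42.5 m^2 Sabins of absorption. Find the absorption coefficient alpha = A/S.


Absorption coefficient = absorbed power / incident power
alpha = A / S = 42.5 / 187.0 = 0.22727


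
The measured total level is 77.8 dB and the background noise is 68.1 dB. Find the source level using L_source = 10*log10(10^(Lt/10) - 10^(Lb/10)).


10^(77.8/10) = 6.0256e+07
10^(68.1/10) = 6.45654e+06
Difference = 6.0256e+07 - 6.45654e+06 = 5.37995e+07
L_source = 10*log10(5.37995e+07) = 77.308 dB


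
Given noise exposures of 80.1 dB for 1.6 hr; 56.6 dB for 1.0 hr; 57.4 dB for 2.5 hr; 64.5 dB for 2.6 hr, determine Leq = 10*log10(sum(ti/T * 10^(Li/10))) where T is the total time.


T_total = 1.6 + 1.0 + 2.5 + 2.6 = 7.7 hr
(1.6/7.7) * 10^(80.1/10) = 2.12632e+07
(1.0/7.7) * 10^(56.6/10) = 59362.1
(2.5/7.7) * 10^(57.4/10) = 178422
(2.6/7.7) * 10^(64.5/10) = 951662
Sum = 2.12632e+07 + 59362.1 + 178422 + 951662 = 2.24526e+07
Leq = 10*log10(2.24526e+07) = 73.513 dB


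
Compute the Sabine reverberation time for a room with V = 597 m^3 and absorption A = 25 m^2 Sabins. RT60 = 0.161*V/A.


RT60 = 0.161 * 597 / 25 = 3.8447 s


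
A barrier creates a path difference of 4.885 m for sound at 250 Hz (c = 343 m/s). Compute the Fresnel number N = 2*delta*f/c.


N = 2*delta*f/c = 2*delta/lambda, where lambda = c/f
lambda = 343 / 250 = 1.372 m
N = 2 * 4.885 / 1.372 = 7.121


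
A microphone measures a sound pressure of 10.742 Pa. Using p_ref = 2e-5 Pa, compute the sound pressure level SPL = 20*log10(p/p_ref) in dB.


p / p_ref = 10.742 / 2e-5 = 537100
SPL = 20 * log10(537100) = 114.6 dB


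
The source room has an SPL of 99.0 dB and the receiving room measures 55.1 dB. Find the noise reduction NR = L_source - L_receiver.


NR = L_source - L_receiver (difference between source and receiving room levels)
NR = 99.0 - 55.1 = 43.9 dB


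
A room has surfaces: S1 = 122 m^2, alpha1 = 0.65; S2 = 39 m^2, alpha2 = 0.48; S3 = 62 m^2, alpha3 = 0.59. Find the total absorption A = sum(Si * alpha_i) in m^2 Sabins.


122 * 0.65 = 79.3
39 * 0.48 = 18.72
62 * 0.59 = 36.58
A_total = 79.3 + 18.72 + 36.58 = 134.6 m^2


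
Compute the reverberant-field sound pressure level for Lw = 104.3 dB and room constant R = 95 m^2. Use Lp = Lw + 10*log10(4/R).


4/R = 4/95 = 0.0421053
Lp = 104.3 + 10*log10(0.0421053) = 90.543 dB


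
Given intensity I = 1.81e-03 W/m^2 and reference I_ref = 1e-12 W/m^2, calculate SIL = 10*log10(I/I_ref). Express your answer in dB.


I / I_ref = 1.81e-03 / 1e-12 = 1.81e+09
SIL = 10 * log10(1.81e+09) = 92.577 dB


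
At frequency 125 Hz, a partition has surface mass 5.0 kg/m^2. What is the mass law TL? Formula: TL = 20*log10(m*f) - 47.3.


m * f = 5.0 * 125 = 625
20*log10(625) = 55.9176 dB
TL = 55.9176 - 47.3 = 8.6176 dB


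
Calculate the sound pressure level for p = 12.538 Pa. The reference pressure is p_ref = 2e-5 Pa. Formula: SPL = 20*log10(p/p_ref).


p / p_ref = 12.538 / 2e-5 = 626900
SPL = 20 * log10(626900) = 115.94 dB


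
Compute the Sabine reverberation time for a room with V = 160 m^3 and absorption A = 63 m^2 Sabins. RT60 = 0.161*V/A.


RT60 = 0.161 * 160 / 63 = 0.40889 s


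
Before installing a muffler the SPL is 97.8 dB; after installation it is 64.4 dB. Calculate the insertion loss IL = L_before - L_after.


Insertion loss = SPL without muffler - SPL with muffler
IL = 97.8 - 64.4 = 33.4 dB


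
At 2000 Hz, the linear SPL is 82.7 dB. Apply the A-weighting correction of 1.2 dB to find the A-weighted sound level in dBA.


A-weighting table: 2000 Hz -> 1.2 dB correction
SPL_A = SPL + correction = 82.7 + (1.2) = 83.9 dBA


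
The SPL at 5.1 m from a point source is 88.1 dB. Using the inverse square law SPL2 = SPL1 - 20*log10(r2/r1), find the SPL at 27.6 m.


r2/r1 = 27.6/5.1 = 5.41176
Correction = 20*log10(5.41176) = 14.6668 dB
SPL2 = 88.1 - 14.6668 = 73.433 dB


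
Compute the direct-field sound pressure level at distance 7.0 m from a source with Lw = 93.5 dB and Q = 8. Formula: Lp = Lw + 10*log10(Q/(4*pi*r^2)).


4*pi*r^2 = 4*pi*7.0^2 = 615.752 m^2
Q / (4*pi*r^2) = 8 / 615.752 = 0.0129922
Lp = 93.5 + 10*log10(0.0129922) = 74.637 dB


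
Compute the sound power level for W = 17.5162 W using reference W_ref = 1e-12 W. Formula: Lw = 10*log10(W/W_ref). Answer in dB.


W / W_ref = 17.5162 / 1e-12 = 1.75162e+13
Lw = 10 * log10(1.75162e+13) = 132.43 dB


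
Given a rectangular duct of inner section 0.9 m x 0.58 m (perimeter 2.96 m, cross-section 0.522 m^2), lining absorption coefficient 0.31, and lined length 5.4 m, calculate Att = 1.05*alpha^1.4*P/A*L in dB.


alpha^1.4 = 0.31^1.4 = 0.194047
Attenuation rate = 1.05 * alpha^1.4 * P / A
= 1.05 * 0.194047 * 2.96 / 0.522 = 1.15536 dB/m
Total Att = 1.15536 * 5.4 = 6.2389 dB


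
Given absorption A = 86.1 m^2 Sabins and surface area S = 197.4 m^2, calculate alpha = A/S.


Absorption coefficient = absorbed power / incident power
alpha = A / S = 86.1 / 197.4 = 0.43617


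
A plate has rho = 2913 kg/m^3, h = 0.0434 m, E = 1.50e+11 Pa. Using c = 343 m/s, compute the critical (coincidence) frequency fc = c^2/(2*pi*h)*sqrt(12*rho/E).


12*rho/E = 12*2913/1.50e+11 = 2.3304e-07
sqrt(12*rho/E) = sqrt(2.3304e-07) = 0.000482742
c^2/(2*pi*h) = 343^2/(2*pi*0.0434) = 431438
fc = 431438 * 0.000482742 = 208.27 Hz


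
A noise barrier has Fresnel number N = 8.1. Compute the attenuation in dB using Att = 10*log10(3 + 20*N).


3 + 20*N = 3 + 20*8.1 = 165
Att = 10*log10(165) = 22.175 dB


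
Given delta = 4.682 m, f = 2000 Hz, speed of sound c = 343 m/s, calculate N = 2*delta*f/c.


N = 2*delta*f/c = 2*delta/lambda, where lambda = c/f
lambda = 343 / 2000 = 0.1715 m
N = 2 * 4.682 / 0.1715 = 54.601


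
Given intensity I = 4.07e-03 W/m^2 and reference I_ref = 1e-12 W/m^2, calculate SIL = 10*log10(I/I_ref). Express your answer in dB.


I / I_ref = 4.07e-03 / 1e-12 = 4.07e+09
SIL = 10 * log10(4.07e+09) = 96.096 dB


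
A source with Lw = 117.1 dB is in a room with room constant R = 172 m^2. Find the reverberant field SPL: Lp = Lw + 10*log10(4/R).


4/R = 4/172 = 0.0232558
Lp = 117.1 + 10*log10(0.0232558) = 100.77 dB


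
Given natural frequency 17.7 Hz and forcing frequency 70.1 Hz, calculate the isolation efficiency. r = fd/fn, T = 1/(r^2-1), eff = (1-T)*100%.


r = 70.1 / 17.7 = 3.96045
r^2 - 1 = 3.96045^2 - 1 = 14.6852
T = 1/14.6852 = 0.0680958
Efficiency = (1 - 0.0680958)*100 = 93.19 %


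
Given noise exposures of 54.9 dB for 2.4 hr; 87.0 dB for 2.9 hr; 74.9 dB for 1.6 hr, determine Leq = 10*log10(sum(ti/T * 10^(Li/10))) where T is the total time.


T_total = 2.4 + 2.9 + 1.6 = 6.9 hr
(2.4/6.9) * 10^(54.9/10) = 107489
(2.9/6.9) * 10^(87.0/10) = 2.10644e+08
(1.6/6.9) * 10^(74.9/10) = 7.1659e+06
Sum = 107489 + 2.10644e+08 + 7.1659e+06 = 2.17917e+08
Leq = 10*log10(2.17917e+08) = 83.383 dB
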